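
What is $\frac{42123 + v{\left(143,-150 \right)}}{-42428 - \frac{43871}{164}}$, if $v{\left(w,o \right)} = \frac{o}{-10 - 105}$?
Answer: $- \frac{17654764}{17894161} \approx -0.98662$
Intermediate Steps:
$v{\left(w,o \right)} = - \frac{o}{115}$ ($v{\left(w,o \right)} = \frac{o}{-10 - 105} = \frac{o}{-115} = o \left(- \frac{1}{115}\right) = - \frac{o}{115}$)
$\frac{42123 + v{\left(143,-150 \right)}}{-42428 - \frac{43871}{164}} = \frac{42123 - - \frac{30}{23}}{-42428 - \frac{43871}{164}} = \frac{42123 + \frac{30}{23}}{-42428 - \frac{43871}{164}} = \frac{968859}{23 \left(-42428 - \frac{43871}{164}\right)} = \frac{968859}{23 \left(- \frac{7002063}{164}\right)} = \frac{968859}{23} \left(- \frac{164}{7002063}\right) = - \frac{17654764}{17894161}$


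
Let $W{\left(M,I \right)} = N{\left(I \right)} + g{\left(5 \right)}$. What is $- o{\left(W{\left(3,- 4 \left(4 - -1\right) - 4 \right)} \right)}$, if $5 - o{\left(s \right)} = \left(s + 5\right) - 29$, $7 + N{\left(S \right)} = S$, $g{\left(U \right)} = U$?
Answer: $-55$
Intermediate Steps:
$N{\left(S \right)} = -7 + S$
$W{\left(M,I \right)} = -2 + I$ ($W{\left(M,I \right)} = \left(-7 + I\right) + 5 = -2 + I$)
$o{\left(s \right)} = 29 - s$ ($o{\left(s \right)} = 5 - \left(\left(s + 5\right) - 29\right) = 5 - \left(\left(5 + s\right) - 29\right) = 5 - \left(-24 + s\right) = 29 - s$)
$- o{\left(W{\left(3,- 4 \left(4 - -1\right) - 4 \right)} \right)} = - (29 - \left(-2 - \left(4 + 4 \left(4 - -1\right)\right)\right)) = - (29 - \left(-2 - \left(4 + 4 \left(4 + 1\right)\right)\right)) = - (29 - \left(-2 - 24\right)) = - (29 - -26) = - (29 + 26) = \left(-1\right) 55 = -55$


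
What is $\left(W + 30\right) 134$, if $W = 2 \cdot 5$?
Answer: $5360$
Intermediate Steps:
$W = 10$
$\left(W + 30\right) 134 = \left(10 + 30\right) 134 = 40 \cdot 134 = 5360$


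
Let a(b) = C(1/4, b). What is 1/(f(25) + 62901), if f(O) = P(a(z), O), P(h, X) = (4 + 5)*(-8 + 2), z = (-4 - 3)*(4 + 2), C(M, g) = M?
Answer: 1/62847 ≈ 1.5912e-5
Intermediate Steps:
z = -42 (z = -7*6 = -42)
a(b) = ¼ (a(b) = 1/4 = ¼)
P(h, X) = -54 (P(h, X) = 9*(-6) = -54)
f(O) = -54
1/(f(25) + 62901) = 1/(-54 + 62901) = 1/62847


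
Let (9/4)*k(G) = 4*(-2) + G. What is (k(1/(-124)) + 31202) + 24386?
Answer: 5169353/93 ≈ 55584.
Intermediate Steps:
k(G) = -32/9 + 4*G/9 (k(G) = 4*(4*(-2) + G)/9 = 4*(-8 + G)/9 = -32/9 + 4*G/9)
(k(1/(-124)) + 31202) + 24386 = ((-32/9 + (4/9)/(-124)) + 31202) + 24386 = ((-32/9 + (4/9)*(-1/124)) + 31202) + 24386 = ((-32/9 - 1/279) + 31202) + 24386 = (-331/93 + 31202) + 24386 = 2901455/93 + 24386 = 5169353/93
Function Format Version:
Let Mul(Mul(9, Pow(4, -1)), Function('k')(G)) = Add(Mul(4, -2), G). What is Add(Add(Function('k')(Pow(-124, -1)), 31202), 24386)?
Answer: Rational(5169353, 93) ≈ 55584.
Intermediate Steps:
Function('k')(G) = Add(Rational(-32, 9), Mul(Rational(4, 9), G)) (Function('k')(G) = Mul(Rational(4, 9), Add(Mul(4, -2), G)) = Mul(Rational(4, 9), Add(-8, G)) = Add(Rational(-32, 9), Mul(Rational(4, 9), G)))
Add(Add(Function('k')(Pow(-124, -1)), 31202), 24386) = Add(Add(Add(Rational(-32, 9), Mul(Rational(4, 9), Pow(-124, -1))), 31202), 24386) = Add(Add(Add(Rational(-32, 9), Mul(Rational(4, 9), Rational(-1, 124))), 31202), 24386) = Add(Add(Add(Rational(-32, 9), Rational(-1, 279)), 31202), 24386) = Add(Add(Rational(-331, 93), 31202), 24386) = Add(Rational(2901455, 93), 24386) = Rational(5169353, 93)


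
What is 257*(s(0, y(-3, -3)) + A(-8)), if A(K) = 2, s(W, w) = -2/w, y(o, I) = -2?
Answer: 771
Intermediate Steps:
257*(s(0, y(-3, -3)) + A(-8)) = 257*(-2/(-2) + 2) = 257*(-2*(-1/2) + 2) = 257*(1 + 2) = 257*3 = 771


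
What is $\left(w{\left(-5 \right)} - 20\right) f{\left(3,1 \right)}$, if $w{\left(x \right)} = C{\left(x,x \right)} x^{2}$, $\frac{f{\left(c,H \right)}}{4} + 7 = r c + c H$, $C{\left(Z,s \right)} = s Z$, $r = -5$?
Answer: $-45980$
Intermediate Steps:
$C{\left(Z,s \right)} = Z s$
$f{\left(c,H \right)} = -28 - 20 c + 4 H c$ ($f{\left(c,H \right)} = -28 + 4 \left(- 5 c + c H\right) = -28 + 4 \left(- 5 c + H c\right) = -28 + \left(- 20 c + 4 H c\right) = -28 - 20 c + 4 H c$)
$w{\left(x \right)} = x^{4}$ ($w{\left(x \right)} = x x x^{2} = x^{2} x^{2} = x^{4}$)
$\left(w{\left(-5 \right)} - 20\right) f{\left(3,1 \right)} = \left(\left(-5\right)^{4} - 20\right) \left(-28 - 60 + 4 \cdot 1 \cdot 3\right) = \left(625 - 20\right) \left(-28 - 60 + 12\right) = 605 \left(-76\right) = -45980$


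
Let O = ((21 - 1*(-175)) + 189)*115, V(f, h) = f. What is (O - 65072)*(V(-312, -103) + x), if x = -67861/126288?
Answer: 820851704449/126288 ≈ 6.4998e+6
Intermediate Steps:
x = -67861/126288 (x = -67861*1/126288 = -67861/126288 ≈ -0.53735)
O = 44275 (O = ((21 + 175) + 189)*115 = (196 + 189)*115 = 385*115 = 44275)
(O - 65072)*(V(-312, -103) + x) = (44275 - 65072)*(-312 - 67861/126288) = -20797*(-39469717/126288) = 820851704449/126288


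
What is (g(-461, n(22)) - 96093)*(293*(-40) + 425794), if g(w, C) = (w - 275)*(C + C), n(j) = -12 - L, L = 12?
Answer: -25161206610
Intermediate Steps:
n(j) = -24 (n(j) = -12 - 1*12 = -12 - 12 = -24)
g(w, C) = 2*C*(-275 + w) (g(w, C) = (-275 + w)*(2*C) = 2*C*(-275 + w))
(g(-461, n(22)) - 96093)*(293*(-40) + 425794) = (2*(-24)*(-275 - 461) - 96093)*(293*(-40) + 425794) = (2*(-24)*(-736) - 96093)*(-11720 + 425794) = (35328 - 96093)*414074 = -60765*414074 = -25161206610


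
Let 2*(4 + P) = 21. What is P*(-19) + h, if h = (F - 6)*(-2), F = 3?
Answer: -235/2 ≈ -117.50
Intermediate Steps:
P = 13/2 (P = -4 + (½)*21 = -4 + 21/2 = 13/2 ≈ 6.5000)
h = 6 (h = (3 - 6)*(-2) = -3*(-2) = 6)
P*(-19) + h = (13/2)*(-19) + 6 = -247/2 + 6 = -235/2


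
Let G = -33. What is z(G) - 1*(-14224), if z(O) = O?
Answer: 14191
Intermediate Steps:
z(G) - 1*(-14224) = -33 - 1*(-14224) = -33 + 14224 = 14191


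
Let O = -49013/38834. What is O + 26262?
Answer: 1019809495/38834 ≈ 26261.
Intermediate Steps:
O = -49013/38834 (O = -49013*1/38834 = -49013/38834 ≈ -1.2621)
O + 26262 = -49013/38834 + 26262 = 1019809495/38834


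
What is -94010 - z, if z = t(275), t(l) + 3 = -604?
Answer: -93403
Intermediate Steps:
t(l) = -607 (t(l) = -3 - 604 = -607)
z = -607
-94010 - z = -94010 - 1*(-607) = -94010 + 607 = -93403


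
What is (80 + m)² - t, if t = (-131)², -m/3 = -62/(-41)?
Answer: -19274805/1681 ≈ -11466.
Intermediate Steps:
m = -186/41 (m = -(-186)/(-41) = -(-186)*(-1)/41 = -3*62/41 = -186/41 ≈ -4.5366)
t = 17161
(80 + m)² - t = (80 - 186/41)² - 1*17161 = (3094/41)² - 17161 = 9572836/1681 - 17161 = -19274805/1681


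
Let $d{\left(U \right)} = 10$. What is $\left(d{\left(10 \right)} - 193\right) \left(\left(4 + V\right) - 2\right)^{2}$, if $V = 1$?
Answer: $-1647$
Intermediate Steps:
$\left(d{\left(10 \right)} - 193\right) \left(\left(4 + V\right) - 2\right)^{2} = \left(10 - 193\right) \left(\left(4 + 1\right) - 2\right)^{2} = - 183 \left(5 - 2\right)^{2} = - 183 \cdot 3^{2} = \left(-183\right) 9 = -1647$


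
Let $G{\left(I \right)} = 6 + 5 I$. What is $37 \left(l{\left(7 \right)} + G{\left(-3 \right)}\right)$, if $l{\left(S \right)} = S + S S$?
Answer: $1739$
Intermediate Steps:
$l{\left(S \right)} = S + S^{2}$
$37 \left(l{\left(7 \right)} + G{\left(-3 \right)}\right) = 37 \left(7 \left(1 + 7\right) + \left(6 + 5 \left(-3\right)\right)\right) = 37 \left(7 \cdot 8 + \left(6 - 15\right)\right) = 37 \left(56 - 9\right) = 37 \cdot 47 = 1739$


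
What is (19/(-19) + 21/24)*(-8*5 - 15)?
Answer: 55/8 ≈ 6.8750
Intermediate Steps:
(19/(-19) + 21/24)*(-8*5 - 15) = (19*(-1/19) + 21*(1/24))*(-40 - 15) = (-1 + 7/8)*(-55) = -⅛*(-55) = 55/8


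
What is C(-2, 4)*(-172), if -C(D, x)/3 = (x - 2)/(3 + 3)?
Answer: 172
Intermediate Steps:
C(D, x) = 1 - x/2 (C(D, x) = -3*(x - 2)/(3 + 3) = -3*(-2 + x)/6 = -3*(-⅓ + x/6) = 1 - x/2)
C(-2, 4)*(-172) = (1 - ½*4)*(-172) = (1 - 2)*(-172) = -1*(-172) = 172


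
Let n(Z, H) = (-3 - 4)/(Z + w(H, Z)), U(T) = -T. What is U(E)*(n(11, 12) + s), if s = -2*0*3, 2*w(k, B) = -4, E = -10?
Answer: -70/9 ≈ -7.7778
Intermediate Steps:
w(k, B) = -2 (w(k, B) = (½)*(-4) = -2)
n(Z, H) = -7/(-2 + Z) (n(Z, H) = (-3 - 4)/(Z - 2) = -7/(-2 + Z))
s = 0 (s = 0*3 = 0)
U(E)*(n(11, 12) + s) = (-1*(-10))*(-7/(-2 + 11) + 0) = 10*(-7/9 + 0) = 10*(-7/9) = -70/9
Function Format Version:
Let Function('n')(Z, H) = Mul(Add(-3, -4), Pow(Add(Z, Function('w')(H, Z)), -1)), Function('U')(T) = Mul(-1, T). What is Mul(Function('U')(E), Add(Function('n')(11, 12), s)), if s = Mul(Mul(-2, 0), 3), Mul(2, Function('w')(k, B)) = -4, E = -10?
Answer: Rational(-70, 9) ≈ -7.7778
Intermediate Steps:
Function('w')(k, B) = -2 (Function('w')(k, B) = Mul(Rational(1, 2), -4) = -2)
Function('n')(Z, H) = Mul(-7, Pow(Add(-2, Z), -1)) (Function('n')(Z, H) = Mul(Add(-3, -4), Pow(Add(Z, -2), -1)) = Mul(-7, Pow(Add(-2, Z), -1)))
s = 0 (s = Mul(0, 3) = 0)
Mul(Function('U')(E), Add(Function('n')(11, 12), s)) = Mul(Mul(-1, -10), Add(Mul(-7, Pow(Add(-2, 11), -1)), 0)) = Mul(10, Add(Mul(-7, Pow(9, -1)), 0)) = Mul(10, Add(Mul(-7, Rational(1, 9)), 0)) = Mul(10, Add(Rational(-7, 9), 0)) = Mul(10, Rational(-7, 9)) = Rational(-70, 9)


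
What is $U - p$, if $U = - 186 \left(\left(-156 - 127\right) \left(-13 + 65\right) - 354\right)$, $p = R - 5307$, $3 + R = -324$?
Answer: $2808654$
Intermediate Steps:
$R = -327$ ($R = -3 - 324 = -327$)
$p = -5634$ ($p = -327 - 5307 = -5634$)
$U = 2803020$ ($U = - 186 \left(\left(-283\right) 52 - 354\right) = - 186 \left(-14716 - 354\right) = \left(-186\right) \left(-15070\right) = 2803020$)
$U - p = 2803020 - -5634 = 2803020 + 5634 = 2808654$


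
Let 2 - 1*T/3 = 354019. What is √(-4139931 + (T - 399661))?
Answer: I*√5601643 ≈ 2366.8*I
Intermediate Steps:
T = -1062051 (T = 6 - 3*354019 = 6 - 1062057 = -1062051)
√(-4139931 + (T - 399661)) = √(-4139931 + (-1062051 - 399661)) = √(-4139931 - 1461712) = √(-5601643) = I*√5601643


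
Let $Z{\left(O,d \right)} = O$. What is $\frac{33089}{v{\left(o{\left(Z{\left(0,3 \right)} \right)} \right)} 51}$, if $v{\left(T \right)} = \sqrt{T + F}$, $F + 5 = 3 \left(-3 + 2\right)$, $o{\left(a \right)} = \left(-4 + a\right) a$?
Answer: $- \frac{33089 i \sqrt{2}}{204} \approx - 229.39 i$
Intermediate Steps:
$o{\left(a \right)} = a \left(-4 + a\right)$
$F = -8$ ($F = -5 + 3 \left(-3 + 2\right) = -5 + 3 \left(-1\right) = -5 - 3 = -8$)
$v{\left(T \right)} = \sqrt{-8 + T}$ ($v{\left(T \right)} = \sqrt{T - 8} = \sqrt{-8 + T}$)
$\frac{33089}{v{\left(o{\left(Z{\left(0,3 \right)} \right)} \right)} 51} = \frac{33089}{\sqrt{-8 + 0 \left(-4 + 0\right)} 51} = \frac{33089}{\sqrt{-8 + 0 \left(-4\right)} 51} = \frac{33089}{\sqrt{-8 + 0} \cdot 51} = \frac{33089}{\sqrt{-8} \cdot 51} = \frac{33089}{2 i \sqrt{2} \cdot 51} = \frac{33089}{102 i \sqrt{2}} = 33089 \left(- \frac{i \sqrt{2}}{204}\right) = - \frac{33089 i \sqrt{2}}{204}$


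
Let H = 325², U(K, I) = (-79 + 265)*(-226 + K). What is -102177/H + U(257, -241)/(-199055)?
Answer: -4189575297/4205036875 ≈ -0.99632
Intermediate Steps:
U(K, I) = -42036 + 186*K (U(K, I) = 186*(-226 + K) = -42036 + 186*K)
H = 105625
-102177/H + U(257, -241)/(-199055) = -102177/105625 + (-42036 + 186*257)/(-199055) = -102177*1/105625 + (-42036 + 47802)*(-1/199055) = -102177/105625 + 5766*(-1/199055) = -102177/105625 - 5766/199055 = -4189575297/4205036875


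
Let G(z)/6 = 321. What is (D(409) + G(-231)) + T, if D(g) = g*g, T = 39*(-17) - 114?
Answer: 168430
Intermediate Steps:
G(z) = 1926 (G(z) = 6*321 = 1926)
T = -777 (T = -663 - 114 = -777)
D(g) = g²
(D(409) + G(-231)) + T = (409² + 1926) - 777 = (167281 + 1926) - 777 = 169207 - 777 = 168430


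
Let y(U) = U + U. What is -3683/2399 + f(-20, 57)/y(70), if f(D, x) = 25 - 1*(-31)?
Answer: -13617/11995 ≈ -1.1352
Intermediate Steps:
y(U) = 2*U
f(D, x) = 56 (f(D, x) = 25 + 31 = 56)
-3683/2399 + f(-20, 57)/y(70) = -3683/2399 + 56/((2*70)) = -3683*1/2399 + 56/140 = -3683/2399 + 56*(1/140) = -3683/2399 + 2/5 = -13617/11995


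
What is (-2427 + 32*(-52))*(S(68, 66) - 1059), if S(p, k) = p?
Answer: 4054181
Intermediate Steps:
(-2427 + 32*(-52))*(S(68, 66) - 1059) = (-2427 + 32*(-52))*(68 - 1059) = (-2427 - 1664)*(-991) = -4091*(-991) = 4054181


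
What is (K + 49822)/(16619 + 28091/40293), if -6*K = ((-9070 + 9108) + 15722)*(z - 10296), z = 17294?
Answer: -369317404797/334828729 ≈ -1103.0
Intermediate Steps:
K = -55144240/3 (K = -((-9070 + 9108) + 15722)*(17294 - 10296)/6 = -(38 + 15722)*6998/6 = -7880*6998/3 = -⅙*110288480 = -55144240/3 ≈ -1.8381e+7)
(K + 49822)/(16619 + 28091/40293) = (-55144240/3 + 49822)/(16619 + 28091/40293) = -54994774/(3*(16619 + 28091*(1/40293))) = -54994774/(3*(16619 + 28091/40293)) = -54994774/(3*669657458/40293) = -54994774/3*40293/669657458 = -369317404797/334828729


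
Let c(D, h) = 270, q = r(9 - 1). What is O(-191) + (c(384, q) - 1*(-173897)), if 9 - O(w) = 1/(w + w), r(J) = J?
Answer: 66535233/382 ≈ 1.7418e+5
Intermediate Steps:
q = 8 (q = 9 - 1 = 8)
O(w) = 9 - 1/(2*w) (O(w) = 9 - 1/(w + w) = 9 - 1/(2*w))
O(-191) + (c(384, q) - 1*(-173897)) = (9 - ½/(-191)) + (270 - 1*(-173897)) = (9 - ½*(-1/191)) + (270 + 173897) = (9 + 1/382) + 174167 = 3439/382 + 174167 = 66535233/382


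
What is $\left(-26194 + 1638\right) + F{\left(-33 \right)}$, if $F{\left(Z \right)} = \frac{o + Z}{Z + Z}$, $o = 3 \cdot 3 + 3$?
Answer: $- \frac{540225}{22} \approx -24556.0$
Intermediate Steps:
$o = 12$ ($o = 9 + 3 = 12$)
$F{\left(Z \right)} = \frac{12 + Z}{2 Z}$ ($F{\left(Z \right)} = \frac{12 + Z}{Z + Z} = \frac{12 + Z}{2 Z}$)
$\left(-26194 + 1638\right) + F{\left(-33 \right)} = \left(-26194 + 1638\right) + \frac{12 - 33}{2 \left(-33\right)} = -24556 + \frac{1}{2} \left(- \frac{1}{33}\right) \left(-21\right) = -24556 + \frac{7}{22} = - \frac{540225}{22}$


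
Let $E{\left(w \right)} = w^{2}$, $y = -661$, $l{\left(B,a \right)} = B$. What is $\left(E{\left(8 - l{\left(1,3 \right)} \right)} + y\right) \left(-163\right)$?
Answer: $99756$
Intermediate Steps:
$\left(E{\left(8 - l{\left(1,3 \right)} \right)} + y\right) \left(-163\right) = \left(\left(8 - 1\right)^{2} - 661\right) \left(-163\right) = \left(7^{2} - 661\right) \left(-163\right) = \left(49 - 661\right) \left(-163\right) = \left(-612\right) \left(-163\right) = 99756$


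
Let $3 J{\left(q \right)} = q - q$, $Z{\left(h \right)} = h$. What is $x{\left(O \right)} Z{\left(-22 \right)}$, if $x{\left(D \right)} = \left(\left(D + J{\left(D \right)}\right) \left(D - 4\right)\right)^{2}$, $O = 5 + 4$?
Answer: $-44550$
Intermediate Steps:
$J{\left(q \right)} = 0$ ($J{\left(q \right)} = \frac{q - q}{3} = \frac{1}{3} \cdot 0 = 0$)
$O = 9$
$x{\left(D \right)} = D^{2} \left(-4 + D\right)^{2}$ ($x{\left(D \right)} = \left(\left(D + 0\right) \left(D - 4\right)\right)^{2} = \left(D \left(-4 + D\right)\right)^{2} = D^{2} \left(-4 + D\right)^{2}$)
$x{\left(O \right)} Z{\left(-22 \right)} = 9^{2} \left(-4 + 9\right)^{2} \left(-22\right) = 81 \cdot 5^{2} \left(-22\right) = 81 \cdot 25 \left(-22\right) = 2025 \left(-22\right) = -44550$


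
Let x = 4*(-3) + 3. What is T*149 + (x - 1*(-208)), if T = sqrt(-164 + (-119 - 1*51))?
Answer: 199 + 149*I*sqrt(334) ≈ 199.0 + 2723.1*I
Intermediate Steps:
x = -9 (x = -12 + 3 = -9)
T = I*sqrt(334) (T = sqrt(-164 + (-119 - 51)) = sqrt(-164 - 170) = sqrt(-334) = I*sqrt(334) ≈ 18.276*I)
T*149 + (x - 1*(-208)) = (I*sqrt(334))*149 + (-9 - 1*(-208)) = 149*I*sqrt(334) + (-9 + 208) = 149*I*sqrt(334) + 199 = 199 + 149*I*sqrt(334)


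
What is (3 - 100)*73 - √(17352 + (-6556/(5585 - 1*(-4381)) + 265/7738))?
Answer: -7081 - √75898998753954/66138 ≈ -7212.7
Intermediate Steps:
(3 - 100)*73 - √(17352 + (-6556/(5585 - 1*(-4381)) + 265/7738)) = -97*73 - √(17352 + (-6556/(5585 + 4381) + 265*(1/7738))) = -7081 - √(17352 + (-6556/9966 + 5/146)) = -7081 - √(17352 + (-6556*1/9966 + 5/146)) = -7081 - √(17352 + (-298/453 + 5/146)) = -7081 - √(17352 - 41243/66138) = -7081 - √(1147585333/66138) = -7081 - √75898998753954/66138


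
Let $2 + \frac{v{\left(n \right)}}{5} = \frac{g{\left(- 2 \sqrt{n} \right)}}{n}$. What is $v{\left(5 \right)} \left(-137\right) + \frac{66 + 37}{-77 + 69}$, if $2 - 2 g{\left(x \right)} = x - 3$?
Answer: $\frac{8117}{8} - 137 \sqrt{5} \approx 708.28$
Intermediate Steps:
$g{\left(x \right)} = \frac{5}{2} - \frac{x}{2}$ ($g{\left(x \right)} = 1 - \frac{x - 3}{2} = 1 - \frac{-3 + x}{2} = 1 - \left(- \frac{3}{2} + \frac{x}{2}\right) = \frac{5}{2} - \frac{x}{2}$)
$v{\left(n \right)} = -10 + \frac{5 \left(\frac{5}{2} + \sqrt{n}\right)}{n}$ ($v{\left(n \right)} = -10 + 5 \frac{\frac{5}{2} - \frac{\left(-2\right) \sqrt{n}}{2}}{n} = -10 + 5 \frac{\frac{5}{2} + \sqrt{n}}{n} = -10 + \frac{5 \left(\frac{5}{2} + \sqrt{n}\right)}{n}$)
$v{\left(5 \right)} \left(-137\right) + \frac{66 + 37}{-77 + 69} = \left(-10 + \frac{5}{\sqrt{5}} + \frac{25}{2 \cdot 5}\right) \left(-137\right) + \frac{66 + 37}{-77 + 69} = \left(-10 + 5 \frac{\sqrt{5}}{5} + \frac{25}{2} \cdot \frac{1}{5}\right) \left(-137\right) + \frac{103}{-8} = \left(-10 + \sqrt{5} + \frac{5}{2}\right) \left(-137\right) + 103 \left(- \frac{1}{8}\right) = \left(- \frac{15}{2} + \sqrt{5}\right) \left(-137\right) - \frac{103}{8} = \left(\frac{2055}{2} - 137 \sqrt{5}\right) - \frac{103}{8} = \frac{8117}{8} - 137 \sqrt{5}$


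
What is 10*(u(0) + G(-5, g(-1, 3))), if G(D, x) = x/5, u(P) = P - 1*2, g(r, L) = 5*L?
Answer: 10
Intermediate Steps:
u(P) = -2 + P (u(P) = P - 2 = -2 + P)
G(D, x) = x/5 (G(D, x) = x*(⅕) = x/5)
10*(u(0) + G(-5, g(-1, 3))) = 10*((-2 + 0) + (5*3)/5) = 10*(-2 + (⅕)*15) = 10*(-2 + 3) = 10*1 = 10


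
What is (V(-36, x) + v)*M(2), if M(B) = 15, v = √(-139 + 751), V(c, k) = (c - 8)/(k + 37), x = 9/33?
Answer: -726/41 + 90*√17 ≈ 353.37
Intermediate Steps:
x = 3/11 (x = 9*(1/33) = 3/11 ≈ 0.27273)
V(c, k) = (-8 + c)/(37 + k)
v = 6*√17 (v = √612 = 6*√17 ≈ 24.739)
(V(-36, x) + v)*M(2) = ((-8 - 36)/(37 + 3/11) + 6*√17)*15 = (-44/(410/11) + 6*√17)*15 = ((11/410)*(-44) + 6*√17)*15 = (-242/205 + 6*√17)*15 = -726/41 + 90*√17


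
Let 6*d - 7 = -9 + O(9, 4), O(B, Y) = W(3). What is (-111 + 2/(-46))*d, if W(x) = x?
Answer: -1277/69 ≈ -18.507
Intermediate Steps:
O(B, Y) = 3
d = ⅙ (d = 7/6 + (-9 + 3)/6 = 7/6 + (⅙)*(-6) = 7/6 - 1 = ⅙ ≈ 0.16667)
(-111 + 2/(-46))*d = (-111 + 2/(-46))*(⅙) = (-111 + 2*(-1/46))*(⅙) = (-111 - 1/23)*(⅙) = -2554/23*⅙ = -1277/69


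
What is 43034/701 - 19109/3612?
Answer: 142043399/2532012 ≈ 56.099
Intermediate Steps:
43034/701 - 19109/3612 = 142043399/2532012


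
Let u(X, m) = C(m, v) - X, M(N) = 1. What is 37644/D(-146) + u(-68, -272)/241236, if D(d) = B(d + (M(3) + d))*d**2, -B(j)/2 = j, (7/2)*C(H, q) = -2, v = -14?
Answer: 1446316799/436443085638 ≈ 0.0033139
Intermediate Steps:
C(H, q) = -4/7 (C(H, q) = (2/7)*(-2) = -4/7)
u(X, m) = -4/7 - X
B(j) = -2*j
D(d) = d**2*(-2 - 4*d) (D(d) = (-2*(d + (1 + d)))*d**2 = (-2*(1 + 2*d))*d**2 = (-2 - 4*d)*d**2 = d**2*(-2 - 4*d))
37644/D(-146) + u(-68, -272)/241236 = 37644/(((-146)**2*(-2 - 4*(-146)))) + (-4/7 - 1*(-68))/241236 = 37644/((21316*(-2 + 584))) + (-4/7 + 68)*(1/241236) = 37644/((21316*582)) + (472/7)*(1/241236) = 37644/12405912 + 118/422163 = 37644*(1/12405912) + 118/422163 = 3137/1033826 + 118/422163 = 1446316799/436443085638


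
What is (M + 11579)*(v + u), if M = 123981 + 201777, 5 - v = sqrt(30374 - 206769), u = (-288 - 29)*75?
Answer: -8018500490 - 337337*I*sqrt(176395) ≈ -8.0185e+9 - 1.4168e+8*I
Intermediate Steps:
u = -23775 (u = -317*75 = -23775)
v = 5 - I*sqrt(176395) (v = 5 - sqrt(30374 - 206769) = 5 - sqrt(-176395) = 5 - I*sqrt(176395) ≈ 5.0 - 419.99*I)
M = 325758
(M + 11579)*(v + u) = (325758 + 11579)*((5 - I*sqrt(176395)) - 23775) = 337337*(-23770 - I*sqrt(176395)) = -8018500490 - 337337*I*sqrt(176395)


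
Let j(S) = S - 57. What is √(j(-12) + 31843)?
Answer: √31774 ≈ 178.25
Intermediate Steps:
j(S) = -57 + S
√(j(-12) + 31843) = √((-57 - 12) + 31843) = √(-69 + 31843) = √31774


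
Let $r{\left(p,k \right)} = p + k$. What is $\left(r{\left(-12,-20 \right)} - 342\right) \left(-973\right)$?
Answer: $363902$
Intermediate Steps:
$r{\left(p,k \right)} = k + p$
$\left(r{\left(-12,-20 \right)} - 342\right) \left(-973\right) = \left(\left(-20 - 12\right) - 342\right) \left(-973\right) = \left(-32 - 342\right) \left(-973\right) = \left(-374\right) \left(-973\right) = 363902$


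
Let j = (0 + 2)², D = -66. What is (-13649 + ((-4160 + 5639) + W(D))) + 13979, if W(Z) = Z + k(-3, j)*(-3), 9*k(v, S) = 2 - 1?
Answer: 5228/3 ≈ 1742.7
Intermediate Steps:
j = 4 (j = 2² = 4)
k(v, S) = ⅑ (k(v, S) = (2 - 1)/9 = (⅑)*1 = ⅑)
W(Z) = -⅓ + Z (W(Z) = Z + (⅑)*(-3) = Z - ⅓ = -⅓ + Z)
(-13649 + ((-4160 + 5639) + W(D))) + 13979 = (-13649 + ((-4160 + 5639) + (-⅓ - 66))) + 13979 = (-13649 + (1479 - 199/3)) + 13979 = (-13649 + 4238/3) + 13979 = -36709/3 + 13979 = 5228/3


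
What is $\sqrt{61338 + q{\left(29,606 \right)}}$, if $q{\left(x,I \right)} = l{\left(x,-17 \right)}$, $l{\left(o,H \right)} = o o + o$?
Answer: $144 \sqrt{3} \approx 249.42$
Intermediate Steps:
$l{\left(o,H \right)} = o + o^{2}$ ($l{\left(o,H \right)} = o^{2} + o = o + o^{2}$)
$q{\left(x,I \right)} = x \left(1 + x\right)$
$\sqrt{61338 + q{\left(29,606 \right)}} = \sqrt{61338 + 29 \left(1 + 29\right)} = \sqrt{61338 + 29 \cdot 30} = \sqrt{61338 + 870} = \sqrt{62208} = 144 \sqrt{3}$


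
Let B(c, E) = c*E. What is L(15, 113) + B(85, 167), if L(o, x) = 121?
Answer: 14316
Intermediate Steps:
B(c, E) = E*c
L(15, 113) + B(85, 167) = 121 + 167*85 = 121 + 14195 = 14316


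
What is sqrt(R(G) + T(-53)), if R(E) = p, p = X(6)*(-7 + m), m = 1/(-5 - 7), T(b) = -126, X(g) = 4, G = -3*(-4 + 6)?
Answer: I*sqrt(1389)/3 ≈ 12.423*I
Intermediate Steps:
G = -6 (G = -3*2 = -6)
m = -1/12 (m = 1/(-12) = -1/12 ≈ -0.083333)
p = -85/3 (p = 4*(-7 - 1/12) = 4*(-85/12) = -85/3 ≈ -28.333)
R(E) = -85/3
sqrt(R(G) + T(-53)) = sqrt(-85/3 - 126) = sqrt(-463/3) = I*sqrt(1389)/3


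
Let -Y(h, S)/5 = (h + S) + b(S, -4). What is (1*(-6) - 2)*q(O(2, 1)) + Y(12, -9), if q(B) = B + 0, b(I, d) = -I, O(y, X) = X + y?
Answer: -84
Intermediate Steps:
q(B) = B
Y(h, S) = -5*h (Y(h, S) = -5*((h + S) - S) = -5*((S + h) - S) = -5*h)
(1*(-6) - 2)*q(O(2, 1)) + Y(12, -9) = (1*(-6) - 2)*(1 + 2) - 5*12 = (-6 - 2)*3 - 60 = -8*3 - 60 = -24 - 60 = -84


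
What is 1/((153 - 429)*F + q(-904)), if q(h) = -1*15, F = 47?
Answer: -1/12987 ≈ -7.7000e-5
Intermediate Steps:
q(h) = -15
1/((153 - 429)*F + q(-904)) = 1/((153 - 429)*47 - 15) = 1/(-276*47 - 15) = 1/(-12972 - 15) = 1/(-12987) = -1/12987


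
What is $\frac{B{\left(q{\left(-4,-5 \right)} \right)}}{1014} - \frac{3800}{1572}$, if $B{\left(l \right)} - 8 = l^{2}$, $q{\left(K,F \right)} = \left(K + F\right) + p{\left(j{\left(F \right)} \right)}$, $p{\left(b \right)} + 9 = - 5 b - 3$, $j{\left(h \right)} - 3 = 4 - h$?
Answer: $\frac{179813}{44278} \approx 4.061$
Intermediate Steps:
$j{\left(h \right)} = 7 - h$ ($j{\left(h \right)} = 3 - \left(-4 + h\right) = 7 - h$)
$p{\left(b \right)} = -12 - 5 b$ ($p{\left(b \right)} = -9 - \left(3 + 5 b\right) = -12 - 5 b$)
$q{\left(K,F \right)} = -47 + K + 6 F$ ($q{\left(K,F \right)} = \left(K + F\right) - \left(12 + 5 \left(7 - F\right)\right) = \left(F + K\right) + \left(-12 + \left(-35 + 5 F\right)\right) = \left(F + K\right) + \left(-47 + 5 F\right) = -47 + K + 6 F$)
$B{\left(l \right)} = 8 + l^{2}$
$\frac{B{\left(q{\left(-4,-5 \right)} \right)}}{1014} - \frac{3800}{1572} = \frac{8 + \left(-47 - 4 + 6 \left(-5\right)\right)^{2}}{1014} - \frac{3800}{1572} = \left(8 + \left(-47 - 4 - 30\right)^{2}\right) \frac{1}{1014} - \frac{950}{393} = \left(8 + \left(-81\right)^{2}\right) \frac{1}{1014} - \frac{950}{393} = \left(8 + 6561\right) \frac{1}{1014} - \frac{950}{393} = 6569 \cdot \frac{1}{1014} - \frac{950}{393} = \frac{6569}{1014} - \frac{950}{393} = \frac{179813}{44278}$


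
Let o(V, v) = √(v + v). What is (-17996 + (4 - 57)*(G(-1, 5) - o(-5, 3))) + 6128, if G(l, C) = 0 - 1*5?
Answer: -11603 + 53*√6 ≈ -11473.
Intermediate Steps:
o(V, v) = √2*√v (o(V, v) = √(2*v) = √2*√v)
G(l, C) = -5 (G(l, C) = 0 - 5 = -5)
(-17996 + (4 - 57)*(G(-1, 5) - o(-5, 3))) + 6128 = (-17996 + (4 - 57)*(-5 - √2*√3)) + 6128 = (-17996 - 53*(-5 - √6)) + 6128 = (-17996 + (265 + 53*√6)) + 6128 = (-17731 + 53*√6) + 6128 = -11603 + 53*√6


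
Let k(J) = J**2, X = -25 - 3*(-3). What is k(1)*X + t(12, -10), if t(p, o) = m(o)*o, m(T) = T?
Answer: 84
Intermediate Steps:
X = -16 (X = -25 + 9 = -16)
t(p, o) = o**2 (t(p, o) = o*o = o**2)
k(1)*X + t(12, -10) = 1**2*(-16) + (-10)**2 = 1*(-16) + 100 = -16 + 100 = 84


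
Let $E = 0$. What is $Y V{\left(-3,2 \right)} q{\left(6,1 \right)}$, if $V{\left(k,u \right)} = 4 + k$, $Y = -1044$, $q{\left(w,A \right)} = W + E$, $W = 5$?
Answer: $-5220$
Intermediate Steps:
$q{\left(w,A \right)} = 5$ ($q{\left(w,A \right)} = 5 + 0 = 5$)
$Y V{\left(-3,2 \right)} q{\left(6,1 \right)} = - 1044 \left(4 - 3\right) 5 = - 1044 \cdot 1 \cdot 5 = \left(-1044\right) 5 = -5220$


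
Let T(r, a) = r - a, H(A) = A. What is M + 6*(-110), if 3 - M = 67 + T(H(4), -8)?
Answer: -736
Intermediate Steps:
M = -76 (M = 3 - (67 + (4 - 1*(-8))) = 3 - (67 + (4 + 8)) = 3 - (67 + 12) = 3 - 1*79 = 3 - 79 = -76)
M + 6*(-110) = -76 + 6*(-110) = -76 - 660 = -736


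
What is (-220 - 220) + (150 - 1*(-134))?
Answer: -156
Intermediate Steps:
(-220 - 220) + (150 - 1*(-134)) = -440 + (150 + 134) = -440 + 284 = -156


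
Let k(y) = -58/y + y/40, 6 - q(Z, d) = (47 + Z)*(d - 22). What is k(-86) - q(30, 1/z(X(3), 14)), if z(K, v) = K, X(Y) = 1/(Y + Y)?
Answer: -1065949/860 ≈ -1239.5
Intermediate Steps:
X(Y) = 1/(2*Y)
q(Z, d) = 6 - (-22 + d)*(47 + Z) (q(Z, d) = 6 - (47 + Z)*(d - 22) = 6 - (47 + Z)*(-22 + d) = 6 - (-22 + d)*(47 + Z))
k(y) = -58/y + y/40 (k(y) = -58/y + y*(1/40) = -58/y + y/40)
k(-86) - q(30, 1/z(X(3), 14)) = (-58/(-86) + (1/40)*(-86)) - (1040 - 47/((1/2)/3) + 22*30 - 1*30/(1/2)/3) = (-58*(-1/86) - 43/20) - (1040 - 47/((1/2)*(1/3)) + 660 - 1*30/(1/2)*(1/3)) = (29/43 - 43/20) - (1040 - 47/1/6 + 660 - 1*30/1/6) = -1269/860 - (1040 - 47*6 + 660 - 1*30*6) = -1269/860 - (1040 - 282 + 660 - 180) = -1269/860 - 1*1238 = -1269/860 - 1238 = -1065949/860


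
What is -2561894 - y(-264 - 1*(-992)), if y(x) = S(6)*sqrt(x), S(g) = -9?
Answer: -2561894 + 18*sqrt(182) ≈ -2.5617e+6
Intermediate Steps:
y(x) = -9*sqrt(x)
-2561894 - y(-264 - 1*(-992)) = -2561894 - (-9)*sqrt(-264 - 1*(-992)) = -2561894 - (-9)*sqrt(-264 + 992) = -2561894 - (-9)*sqrt(728) = -2561894 - (-9)*2*sqrt(182) = -2561894 - (-18)*sqrt(182) = -2561894 + 18*sqrt(182)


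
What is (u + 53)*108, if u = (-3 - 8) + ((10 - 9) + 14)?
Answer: 6156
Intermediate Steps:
u = 4 (u = -11 + (1 + 14) = -11 + 15 = 4)
(u + 53)*108 = (4 + 53)*108 = 57*108 = 6156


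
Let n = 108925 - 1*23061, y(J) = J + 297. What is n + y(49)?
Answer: 86210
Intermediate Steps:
y(J) = 297 + J
n = 85864 (n = 108925 - 23061 = 85864)
n + y(49) = 85864 + (297 + 49) = 85864 + 346 = 86210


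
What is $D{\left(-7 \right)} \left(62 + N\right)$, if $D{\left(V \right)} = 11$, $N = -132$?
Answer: $-770$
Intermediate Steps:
$D{\left(-7 \right)} \left(62 + N\right) = 11 \left(62 - 132\right) = 11 \left(-70\right) = -770$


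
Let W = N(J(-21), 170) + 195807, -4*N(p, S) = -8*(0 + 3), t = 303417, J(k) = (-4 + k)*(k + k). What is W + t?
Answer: 499230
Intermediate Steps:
J(k) = 2*k*(-4 + k) (J(k) = (-4 + k)*(2*k) = 2*k*(-4 + k))
N(p, S) = 6 (N(p, S) = -(-2)*(0 + 3) = -(-2)*3 = -¼*(-24) = 6)
W = 195813 (W = 6 + 195807 = 195813)
W + t = 195813 + 303417 = 499230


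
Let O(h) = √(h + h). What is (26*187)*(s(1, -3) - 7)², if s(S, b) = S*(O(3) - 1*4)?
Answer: 617474 - 106964*√6 ≈ 3.5547e+5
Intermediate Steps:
O(h) = √2*√h (O(h) = √(2*h) = √2*√h)
s(S, b) = S*(-4 + √6) (s(S, b) = S*(√2*√3 - 1*4) = S*(√6 - 4) = S*(-4 + √6))
(26*187)*(s(1, -3) - 7)² = (26*187)*(1*(-4 + √6) - 7)² = 4862*((-4 + √6) - 7)² = 4862*(-11 + √6)²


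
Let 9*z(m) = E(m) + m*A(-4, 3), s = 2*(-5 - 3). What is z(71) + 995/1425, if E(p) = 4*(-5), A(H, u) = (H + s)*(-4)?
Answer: 538297/855 ≈ 629.59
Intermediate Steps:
s = -16 (s = 2*(-8) = -16)
A(H, u) = 64 - 4*H (A(H, u) = (H - 16)*(-4) = (-16 + H)*(-4) = 64 - 4*H)
E(p) = -20
z(m) = -20/9 + 80*m/9 (z(m) = (-20 + m*(64 - 4*(-4)))/9 = (-20 + m*(64 + 16))/9 = (-20 + m*80)/9 = (-20 + 80*m)/9 = -20/9 + 80*m/9)
z(71) + 995/1425 = (-20/9 + (80/9)*71) + 995/1425 = (-20/9 + 5680/9) + 995*(1/1425) = 5660/9 + 199/285 = 538297/855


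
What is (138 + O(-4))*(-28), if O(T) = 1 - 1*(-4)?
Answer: -4004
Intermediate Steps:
O(T) = 5 (O(T) = 1 + 4 = 5)
(138 + O(-4))*(-28) = (138 + 5)*(-28) = 143*(-28) = -4004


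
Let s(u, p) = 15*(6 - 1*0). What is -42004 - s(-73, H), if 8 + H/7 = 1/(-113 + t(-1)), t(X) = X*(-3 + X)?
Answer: -42094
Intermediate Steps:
H = -6111/109 (H = -56 + 7/(-113 - (-3 - 1)) = -56 + 7/(-113 - 1*(-4)) = -56 + 7/(-113 + 4) = -56 + 7/(-109) = -56 + 7*(-1/109) = -56 - 7/109 = -6111/109 ≈ -56.064)
s(u, p) = 90 (s(u, p) = 15*(6 + 0) = 15*6 = 90)
-42004 - s(-73, H) = -42004 - 1*90 = -42004 - 90 = -42094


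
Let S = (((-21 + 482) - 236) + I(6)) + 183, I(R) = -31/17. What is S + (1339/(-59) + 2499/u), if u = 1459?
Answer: 563684585/1463377 ≈ 385.19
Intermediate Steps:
I(R) = -31/17 (I(R) = -31*1/17 = -31/17)
S = 6905/17 (S = (((-21 + 482) - 236) - 31/17) + 183 = ((461 - 236) - 31/17) + 183 = (225 - 31/17) + 183 = 3794/17 + 183 = 6905/17 ≈ 406.18)
S + (1339/(-59) + 2499/u) = 6905/17 + (1339/(-59) + 2499/1459) = 6905/17 + (1339*(-1/59) + 2499*(1/1459)) = 6905/17 + (-1339/59 + 2499/1459) = 6905/17 - 1806160/86081 = 563684585/1463377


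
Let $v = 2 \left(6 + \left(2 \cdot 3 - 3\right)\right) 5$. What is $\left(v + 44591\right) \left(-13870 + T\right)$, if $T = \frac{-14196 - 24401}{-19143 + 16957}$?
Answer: $- \frac{1352995324863}{2186} \approx -6.1894 \cdot 10^{8}$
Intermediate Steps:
$v = 90$ ($v = 2 \left(6 + \left(6 - 3\right)\right) 5 = 2 \left(6 + 3\right) 5 = 2 \cdot 9 \cdot 5 = 18 \cdot 5 = 90$)
$T = \frac{38597}{2186}$ ($T = - \frac{38597}{-2186} = \left(-38597\right) \left(- \frac{1}{2186}\right) = \frac{38597}{2186} \approx 17.656$)
$\left(v + 44591\right) \left(-13870 + T\right) = \left(90 + 44591\right) \left(-13870 + \frac{38597}{2186}\right) = 44681 \left(- \frac{30281223}{2186}\right) = - \frac{1352995324863}{2186}$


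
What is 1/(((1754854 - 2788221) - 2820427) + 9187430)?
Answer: 1/5333636 ≈ 1.8749e-7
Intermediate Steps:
1/(((1754854 - 2788221) - 2820427) + 9187430) = 1/((-1033367 - 2820427) + 9187430) = 1/(-3853794 + 9187430) = 1/5333636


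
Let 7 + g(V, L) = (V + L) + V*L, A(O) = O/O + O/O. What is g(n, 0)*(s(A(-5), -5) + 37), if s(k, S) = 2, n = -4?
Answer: -429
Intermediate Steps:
A(O) = 2 (A(O) = 1 + 1 = 2)
g(V, L) = -7 + L + V + L*V (g(V, L) = -7 + ((V + L) + V*L) = -7 + ((L + V) + L*V) = -7 + (L + V + L*V) = -7 + L + V + L*V)
g(n, 0)*(s(A(-5), -5) + 37) = (-7 + 0 - 4 + 0*(-4))*(2 + 37) = (-7 + 0 - 4 + 0)*39 = -11*39 = -429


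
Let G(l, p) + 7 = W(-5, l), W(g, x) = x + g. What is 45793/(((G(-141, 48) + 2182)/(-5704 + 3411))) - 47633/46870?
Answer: -45152326743/872470 ≈ -51752.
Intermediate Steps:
W(g, x) = g + x
G(l, p) = -12 + l (G(l, p) = -7 + (-5 + l) = -12 + l)
45793/(((G(-141, 48) + 2182)/(-5704 + 3411))) - 47633/46870 = 45793/((((-12 - 141) + 2182)/(-5704 + 3411))) - 47633/46870 = 45793/(((-153 + 2182)/(-2293))) - 47633*1/46870 = 45793/((2029*(-1/2293))) - 437/430 = 45793/(-2029/2293) - 437/430 = 45793*(-2293/2029) - 437/430 = -105003349/2029 - 437/430 = -45152326743/872470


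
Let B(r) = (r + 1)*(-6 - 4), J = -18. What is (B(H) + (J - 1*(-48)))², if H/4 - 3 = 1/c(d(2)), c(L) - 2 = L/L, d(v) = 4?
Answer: 115600/9 ≈ 12844.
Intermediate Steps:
c(L) = 3 (c(L) = 2 + L/L = 2 + 1 = 3)
H = 40/3 (H = 12 + 4/3 = 40/3 ≈ 13.333)
B(r) = -10 - 10*r (B(r) = (1 + r)*(-10) = -10 - 10*r)
(B(H) + (J - 1*(-48)))² = ((-10 - 10*40/3) + (-18 - 1*(-48)))² = ((-10 - 400/3) + (-18 + 48))² = (-430/3 + 30)² = (-340/3)² = 115600/9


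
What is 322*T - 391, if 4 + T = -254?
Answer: -83467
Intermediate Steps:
T = -258 (T = -4 - 254 = -258)
322*T - 391 = 322*(-258) - 391 = -83076 - 391 = -83467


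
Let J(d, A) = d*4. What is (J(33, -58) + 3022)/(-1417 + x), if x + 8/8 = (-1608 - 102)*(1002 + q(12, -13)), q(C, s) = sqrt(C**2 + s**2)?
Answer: -1352149763/734938530736 + 1348335*sqrt(313)/734938530736 ≈ -0.0018074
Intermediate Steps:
J(d, A) = 4*d
x = -1713421 - 1710*sqrt(313) (x = -1 + (-1608 - 102)*(1002 + sqrt(12**2 + (-13)**2)) = -1 - 1710*(1002 + sqrt(144 + 169)) = -1 - 1710*(1002 + sqrt(313)) = -1 + (-1713420 - 1710*sqrt(313)) = -1713421 - 1710*sqrt(313) ≈ -1.7437e+6)
(J(33, -58) + 3022)/(-1417 + x) = (4*33 + 3022)/(-1417 + (-1713421 - 1710*sqrt(313))) = (132 + 3022)/(-1714838 - 1710*sqrt(313)) = 3154/(-1714838 - 1710*sqrt(313))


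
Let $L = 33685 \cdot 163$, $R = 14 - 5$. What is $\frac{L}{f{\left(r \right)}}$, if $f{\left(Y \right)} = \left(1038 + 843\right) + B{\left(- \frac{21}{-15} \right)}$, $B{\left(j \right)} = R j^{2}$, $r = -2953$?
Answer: $\frac{137266375}{47466} \approx 2891.9$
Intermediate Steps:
$R = 9$ ($R = 14 - 5 = 9$)
$B{\left(j \right)} = 9 j^{2}$
$L = 5490655$
$f{\left(Y \right)} = \frac{47466}{25}$ ($f{\left(Y \right)} = \left(1038 + 843\right) + 9 \left(- \frac{21}{-15}\right)^{2} = 1881 + 9 \left(\left(-21\right) \left(- \frac{1}{15}\right)\right)^{2} = 1881 + 9 \left(\frac{7}{5}\right)^{2} = 1881 + 9 \cdot \frac{49}{25} = 1881 + \frac{441}{25} = \frac{47466}{25}$)
$\frac{L}{f{\left(r \right)}} = \frac{5490655}{\frac{47466}{25}} = 5490655 \cdot \frac{25}{47466} = \frac{137266375}{47466}$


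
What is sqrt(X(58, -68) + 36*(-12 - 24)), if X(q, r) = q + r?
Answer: I*sqrt(1306) ≈ 36.139*I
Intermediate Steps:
sqrt(X(58, -68) + 36*(-12 - 24)) = sqrt((58 - 68) + 36*(-12 - 24)) = sqrt(-10 + 36*(-36)) = sqrt(-10 - 1296) = sqrt(-1306) = I*sqrt(1306)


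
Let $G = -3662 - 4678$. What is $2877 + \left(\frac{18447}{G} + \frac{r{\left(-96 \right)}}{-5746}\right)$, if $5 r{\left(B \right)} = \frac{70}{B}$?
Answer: $\frac{551058252137}{191686560} \approx 2874.8$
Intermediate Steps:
$G = -8340$
$r{\left(B \right)} = \frac{14}{B}$ ($r{\left(B \right)} = \frac{70 \frac{1}{B}}{5} = \frac{14}{B}$)
$2877 + \left(\frac{18447}{G} + \frac{r{\left(-96 \right)}}{-5746}\right) = 2877 + \left(\frac{18447}{-8340} + \frac{14 \frac{1}{-96}}{-5746}\right) = 2877 + \left(18447 \left(- \frac{1}{8340}\right) + 14 \left(- \frac{1}{96}\right) \left(- \frac{1}{5746}\right)\right) = 2877 - \frac{423980983}{191686560} = \frac{551058252137}{191686560}$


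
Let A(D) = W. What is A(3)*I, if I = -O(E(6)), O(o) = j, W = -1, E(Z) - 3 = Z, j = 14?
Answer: 14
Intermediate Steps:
E(Z) = 3 + Z
O(o) = 14
A(D) = -1
I = -14 (I = -1*14 = -14)
A(3)*I = -1*(-14) = 14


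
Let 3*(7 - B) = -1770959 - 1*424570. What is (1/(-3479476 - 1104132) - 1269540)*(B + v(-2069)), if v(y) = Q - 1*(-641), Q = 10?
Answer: -4262477304558832821/4583608 ≈ -9.2994e+11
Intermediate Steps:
B = 731850 (B = 7 - (-1770959 - 1*424570)/3 = 7 - (-1770959 - 424570)/3 = 7 - ⅓*(-2195529) = 7 + 731843 = 731850)
v(y) = 651 (v(y) = 10 - 1*(-641) = 10 + 641 = 651)
(1/(-3479476 - 1104132) - 1269540)*(B + v(-2069)) = (1/(-3479476 - 1104132) - 1269540)*(731850 + 651) = (1/(-4583608) - 1269540)*732501 = (-1/4583608 - 1269540)*732501 = -5819073700321/4583608*732501 = -4262477304558832821/4583608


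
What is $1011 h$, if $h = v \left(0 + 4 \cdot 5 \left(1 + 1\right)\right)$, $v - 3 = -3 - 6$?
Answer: $-242640$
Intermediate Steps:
$v = -6$ ($v = 3 - 9 = -6$)
$h = -240$ ($h = - 6 \left(0 + 4 \cdot 5 \left(1 + 1\right)\right) = - 6 \left(0 + 4 \cdot 5 \cdot 2\right) = - 6 \left(0 + 4 \cdot 10\right) = - 6 \left(0 + 40\right) = \left(-6\right) 40 = -240$)
$1011 h = 1011 \left(-240\right) = -242640$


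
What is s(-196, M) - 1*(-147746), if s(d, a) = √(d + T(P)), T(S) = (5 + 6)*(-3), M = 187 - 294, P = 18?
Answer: 147746 + I*√229 ≈ 1.4775e+5 + 15.133*I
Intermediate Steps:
M = -107
T(S) = -33 (T(S) = 11*(-3) = -33)
s(d, a) = √(-33 + d) (s(d, a) = √(d - 33) = √(-33 + d))
s(-196, M) - 1*(-147746) = √(-33 - 196) - 1*(-147746) = √(-229) + 147746 = I*√229 + 147746 = 147746 + I*√229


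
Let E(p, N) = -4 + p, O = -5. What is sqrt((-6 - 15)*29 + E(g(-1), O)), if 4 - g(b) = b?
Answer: 4*I*sqrt(38) ≈ 24.658*I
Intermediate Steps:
g(b) = 4 - b
sqrt((-6 - 15)*29 + E(g(-1), O)) = sqrt((-6 - 15)*29 + (-4 + (4 - 1*(-1)))) = sqrt(-21*29 + (-4 + (4 + 1))) = sqrt(-609 + (-4 + 5)) = sqrt(-609 + 1) = sqrt(-608) = 4*I*sqrt(38)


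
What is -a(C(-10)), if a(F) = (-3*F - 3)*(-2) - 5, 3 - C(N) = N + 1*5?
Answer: -49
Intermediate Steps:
C(N) = -2 - N (C(N) = 3 - (N + 1*5) = 3 - (N + 5) = 3 - (5 + N) = 3 + (-5 - N) = -2 - N)
a(F) = 1 + 6*F (a(F) = (-3 - 3*F)*(-2) - 5 = (6 + 6*F) - 5 = 1 + 6*F)
-a(C(-10)) = -(1 + 6*(-2 - 1*(-10))) = -(1 + 6*(-2 + 10)) = -(1 + 6*8) = -(1 + 48) = -1*49 = -49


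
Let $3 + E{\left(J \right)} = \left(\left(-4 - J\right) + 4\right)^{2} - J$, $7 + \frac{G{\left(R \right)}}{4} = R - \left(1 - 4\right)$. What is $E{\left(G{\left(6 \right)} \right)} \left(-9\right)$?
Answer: $-477$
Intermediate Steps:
$G{\left(R \right)} = -16 + 4 R$ ($G{\left(R \right)} = -28 + 4 \left(R - \left(1 - 4\right)\right) = -28 + 4 \left(R - -3\right) = -28 + 4 \left(R + 3\right) = -28 + 4 \left(3 + R\right) = -28 + \left(12 + 4 R\right) = -16 + 4 R$)
$E{\left(J \right)} = -3 + J^{2} - J$ ($E{\left(J \right)} = -3 - \left(J - \left(\left(-4 - J\right) + 4\right)^{2}\right) = -3 + \left(\left(- J\right)^{2} - J\right) = -3 + \left(J^{2} - J\right) = -3 + J^{2} - J$)
$E{\left(G{\left(6 \right)} \right)} \left(-9\right) = \left(-3 + \left(-16 + 4 \cdot 6\right)^{2} - \left(-16 + 4 \cdot 6\right)\right) \left(-9\right) = \left(-3 + \left(-16 + 24\right)^{2} - \left(-16 + 24\right)\right) \left(-9\right) = \left(-3 + 8^{2} - 8\right) \left(-9\right) = \left(-3 + 64 - 8\right) \left(-9\right) = 53 \left(-9\right) = -477$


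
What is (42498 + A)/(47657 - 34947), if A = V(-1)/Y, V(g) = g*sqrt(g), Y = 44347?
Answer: 21249/6355 - I/563650370 ≈ 3.3437 - 1.7741e-9*I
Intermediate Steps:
V(g) = g**(3/2)
A = -I/44347 (A = (-1)**(3/2)/44347 = -I*(1/44347) = -I/44347 ≈ -2.2549e-5*I)
(42498 + A)/(47657 - 34947) = (42498 - I/44347)/(47657 - 34947) = (42498 - I/44347)/12710 = (42498 - I/44347)*(1/12710) = 21249/6355 - I/563650370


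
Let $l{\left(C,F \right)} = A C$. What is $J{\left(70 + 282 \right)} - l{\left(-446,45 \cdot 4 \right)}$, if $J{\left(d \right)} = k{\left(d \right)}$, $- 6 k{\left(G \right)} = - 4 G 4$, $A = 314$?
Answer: $\frac{422948}{3} \approx 1.4098 \cdot 10^{5}$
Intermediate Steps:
$k{\left(G \right)} = \frac{8 G}{3}$ ($k{\left(G \right)} = - \frac{- 4 G 4}{6} = - \frac{\left(-16\right) G}{6} = \frac{8 G}{3}$)
$J{\left(d \right)} = \frac{8 d}{3}$
$l{\left(C,F \right)} = 314 C$
$J{\left(70 + 282 \right)} - l{\left(-446,45 \cdot 4 \right)} = \frac{8 \left(70 + 282\right)}{3} - 314 \left(-446\right) = \frac{8}{3} \cdot 352 - -140044 = \frac{2816}{3} + 140044 = \frac{422948}{3}$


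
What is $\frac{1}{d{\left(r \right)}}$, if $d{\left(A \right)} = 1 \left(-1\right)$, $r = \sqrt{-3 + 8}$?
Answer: $-1$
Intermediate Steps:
$r = \sqrt{5} \approx 2.2361$
$d{\left(A \right)} = -1$
$\frac{1}{d{\left(r \right)}} = \frac{1}{-1} = -1$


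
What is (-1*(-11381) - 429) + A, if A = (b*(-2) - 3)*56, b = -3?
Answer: 11120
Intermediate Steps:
A = 168 (A = (-3*(-2) - 3)*56 = (6 - 3)*56 = 3*56 = 168)
(-1*(-11381) - 429) + A = (-1*(-11381) - 429) + 168 = (11381 - 429) + 168 = 10952 + 168 = 11120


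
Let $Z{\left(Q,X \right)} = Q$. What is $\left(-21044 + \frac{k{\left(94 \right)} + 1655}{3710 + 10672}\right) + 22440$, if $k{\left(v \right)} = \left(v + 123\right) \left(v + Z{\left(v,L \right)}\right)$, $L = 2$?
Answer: $\frac{20119723}{14382} \approx 1399.0$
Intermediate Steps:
$k{\left(v \right)} = 2 v \left(123 + v\right)$ ($k{\left(v \right)} = \left(v + 123\right) \left(v + v\right) = \left(123 + v\right) 2 v = 2 v \left(123 + v\right)$)
$\left(-21044 + \frac{k{\left(94 \right)} + 1655}{3710 + 10672}\right) + 22440 = \left(-21044 + \frac{2 \cdot 94 \left(123 + 94\right) + 1655}{3710 + 10672}\right) + 22440 = \left(-21044 + \frac{2 \cdot 94 \cdot 217 + 1655}{14382}\right) + 22440 = \left(-21044 + \left(40796 + 1655\right) \frac{1}{14382}\right) + 22440 = \left(-21044 + 42451 \cdot \frac{1}{14382}\right) + 22440 = \left(-21044 + \frac{42451}{14382}\right) + 22440 = - \frac{302612357}{14382} + 22440 = \frac{20119723}{14382}$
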